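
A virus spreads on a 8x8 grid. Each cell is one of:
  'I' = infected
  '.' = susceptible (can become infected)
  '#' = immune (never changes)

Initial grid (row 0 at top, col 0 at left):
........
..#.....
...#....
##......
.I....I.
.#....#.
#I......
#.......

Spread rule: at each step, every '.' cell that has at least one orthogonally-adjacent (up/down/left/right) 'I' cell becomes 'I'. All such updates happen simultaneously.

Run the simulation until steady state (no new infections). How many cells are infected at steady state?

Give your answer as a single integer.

Step 0 (initial): 3 infected
Step 1: +7 new -> 10 infected
Step 2: +12 new -> 22 infected
Step 3: +12 new -> 34 infected
Step 4: +9 new -> 43 infected
Step 5: +6 new -> 49 infected
Step 6: +4 new -> 53 infected
Step 7: +3 new -> 56 infected
Step 8: +0 new -> 56 infected

Answer: 56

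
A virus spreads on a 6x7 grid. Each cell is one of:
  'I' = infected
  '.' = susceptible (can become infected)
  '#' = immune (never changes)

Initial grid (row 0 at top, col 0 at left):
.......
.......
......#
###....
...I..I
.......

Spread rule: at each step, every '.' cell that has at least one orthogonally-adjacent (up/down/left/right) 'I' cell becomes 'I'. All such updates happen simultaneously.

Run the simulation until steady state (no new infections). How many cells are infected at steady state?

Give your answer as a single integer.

Step 0 (initial): 2 infected
Step 1: +7 new -> 9 infected
Step 2: +7 new -> 16 infected
Step 3: +6 new -> 22 infected
Step 4: +6 new -> 28 infected
Step 5: +6 new -> 34 infected
Step 6: +3 new -> 37 infected
Step 7: +1 new -> 38 infected
Step 8: +0 new -> 38 infected

Answer: 38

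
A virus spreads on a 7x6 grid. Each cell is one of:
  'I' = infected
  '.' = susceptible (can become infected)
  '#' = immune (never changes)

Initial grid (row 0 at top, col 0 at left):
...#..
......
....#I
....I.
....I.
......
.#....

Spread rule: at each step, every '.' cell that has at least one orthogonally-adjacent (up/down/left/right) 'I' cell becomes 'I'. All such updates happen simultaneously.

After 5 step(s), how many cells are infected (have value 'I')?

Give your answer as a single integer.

Step 0 (initial): 3 infected
Step 1: +6 new -> 9 infected
Step 2: +8 new -> 17 infected
Step 3: +8 new -> 25 infected
Step 4: +6 new -> 31 infected
Step 5: +4 new -> 35 infected

Answer: 35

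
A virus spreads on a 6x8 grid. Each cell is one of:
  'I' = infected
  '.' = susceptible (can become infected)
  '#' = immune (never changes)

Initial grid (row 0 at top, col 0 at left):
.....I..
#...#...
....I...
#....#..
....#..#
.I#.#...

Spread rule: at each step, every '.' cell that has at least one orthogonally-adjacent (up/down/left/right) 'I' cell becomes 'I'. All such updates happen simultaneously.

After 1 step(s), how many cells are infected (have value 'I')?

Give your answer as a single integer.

Step 0 (initial): 3 infected
Step 1: +8 new -> 11 infected

Answer: 11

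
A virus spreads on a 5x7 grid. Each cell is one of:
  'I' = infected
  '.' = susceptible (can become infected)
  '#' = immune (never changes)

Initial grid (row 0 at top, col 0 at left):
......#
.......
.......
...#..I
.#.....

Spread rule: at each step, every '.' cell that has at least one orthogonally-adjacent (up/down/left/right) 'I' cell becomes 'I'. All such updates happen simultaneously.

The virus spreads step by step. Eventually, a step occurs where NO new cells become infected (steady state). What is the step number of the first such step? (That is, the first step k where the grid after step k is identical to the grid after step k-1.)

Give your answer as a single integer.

Step 0 (initial): 1 infected
Step 1: +3 new -> 4 infected
Step 2: +4 new -> 8 infected
Step 3: +3 new -> 11 infected
Step 4: +4 new -> 15 infected
Step 5: +4 new -> 19 infected
Step 6: +4 new -> 23 infected
Step 7: +4 new -> 27 infected
Step 8: +3 new -> 30 infected
Step 9: +2 new -> 32 infected
Step 10: +0 new -> 32 infected

Answer: 10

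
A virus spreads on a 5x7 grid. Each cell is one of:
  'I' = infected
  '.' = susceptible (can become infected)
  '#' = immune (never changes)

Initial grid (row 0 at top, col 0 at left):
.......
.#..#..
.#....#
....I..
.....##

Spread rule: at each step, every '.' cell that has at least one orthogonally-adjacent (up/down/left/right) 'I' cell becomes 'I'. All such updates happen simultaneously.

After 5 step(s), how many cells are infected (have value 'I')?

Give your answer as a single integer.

Step 0 (initial): 1 infected
Step 1: +4 new -> 5 infected
Step 2: +5 new -> 10 infected
Step 3: +5 new -> 15 infected
Step 4: +6 new -> 21 infected
Step 5: +5 new -> 26 infected

Answer: 26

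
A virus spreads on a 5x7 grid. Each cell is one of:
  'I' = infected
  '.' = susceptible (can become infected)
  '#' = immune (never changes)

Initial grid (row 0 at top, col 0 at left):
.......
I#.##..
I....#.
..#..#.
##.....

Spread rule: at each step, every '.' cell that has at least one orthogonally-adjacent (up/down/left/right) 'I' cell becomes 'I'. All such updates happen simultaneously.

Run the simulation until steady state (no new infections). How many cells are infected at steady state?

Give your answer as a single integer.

Step 0 (initial): 2 infected
Step 1: +3 new -> 5 infected
Step 2: +3 new -> 8 infected
Step 3: +3 new -> 11 infected
Step 4: +3 new -> 14 infected
Step 5: +3 new -> 17 infected
Step 6: +3 new -> 20 infected
Step 7: +3 new -> 23 infected
Step 8: +2 new -> 25 infected
Step 9: +2 new -> 27 infected
Step 10: +0 new -> 27 infected

Answer: 27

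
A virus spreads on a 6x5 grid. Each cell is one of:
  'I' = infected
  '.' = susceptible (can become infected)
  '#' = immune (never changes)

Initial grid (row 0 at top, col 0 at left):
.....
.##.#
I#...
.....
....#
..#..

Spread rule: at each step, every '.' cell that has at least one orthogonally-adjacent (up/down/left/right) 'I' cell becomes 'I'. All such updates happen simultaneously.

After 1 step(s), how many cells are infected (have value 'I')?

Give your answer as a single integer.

Step 0 (initial): 1 infected
Step 1: +2 new -> 3 infected

Answer: 3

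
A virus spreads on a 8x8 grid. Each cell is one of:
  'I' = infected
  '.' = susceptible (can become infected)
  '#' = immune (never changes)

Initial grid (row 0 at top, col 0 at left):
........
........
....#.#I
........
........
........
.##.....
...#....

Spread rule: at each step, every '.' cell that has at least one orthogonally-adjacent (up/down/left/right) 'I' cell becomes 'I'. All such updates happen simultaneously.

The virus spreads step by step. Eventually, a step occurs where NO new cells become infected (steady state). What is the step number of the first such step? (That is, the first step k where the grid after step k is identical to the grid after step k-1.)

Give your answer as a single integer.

Answer: 15

Derivation:
Step 0 (initial): 1 infected
Step 1: +2 new -> 3 infected
Step 2: +4 new -> 7 infected
Step 3: +5 new -> 12 infected
Step 4: +7 new -> 19 infected
Step 5: +7 new -> 26 infected
Step 6: +8 new -> 34 infected
Step 7: +8 new -> 42 infected
Step 8: +8 new -> 50 infected
Step 9: +4 new -> 54 infected
Step 10: +1 new -> 55 infected
Step 11: +1 new -> 56 infected
Step 12: +1 new -> 57 infected
Step 13: +1 new -> 58 infected
Step 14: +1 new -> 59 infected
Step 15: +0 new -> 59 infected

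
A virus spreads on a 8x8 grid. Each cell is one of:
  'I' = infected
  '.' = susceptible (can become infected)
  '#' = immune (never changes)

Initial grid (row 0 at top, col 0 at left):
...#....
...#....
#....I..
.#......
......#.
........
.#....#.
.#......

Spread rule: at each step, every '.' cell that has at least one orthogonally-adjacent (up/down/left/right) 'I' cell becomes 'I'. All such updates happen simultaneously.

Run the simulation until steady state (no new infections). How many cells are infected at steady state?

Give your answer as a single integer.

Answer: 56

Derivation:
Step 0 (initial): 1 infected
Step 1: +4 new -> 5 infected
Step 2: +8 new -> 13 infected
Step 3: +8 new -> 21 infected
Step 4: +9 new -> 30 infected
Step 5: +7 new -> 37 infected
Step 6: +8 new -> 45 infected
Step 7: +6 new -> 51 infected
Step 8: +3 new -> 54 infected
Step 9: +1 new -> 55 infected
Step 10: +1 new -> 56 infected
Step 11: +0 new -> 56 infected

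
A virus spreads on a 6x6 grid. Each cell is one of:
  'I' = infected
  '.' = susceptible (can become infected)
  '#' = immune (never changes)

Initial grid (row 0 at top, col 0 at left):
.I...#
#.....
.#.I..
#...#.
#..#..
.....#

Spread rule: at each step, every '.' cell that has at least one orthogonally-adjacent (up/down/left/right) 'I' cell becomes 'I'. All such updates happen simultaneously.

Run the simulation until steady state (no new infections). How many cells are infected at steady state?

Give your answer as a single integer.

Answer: 27

Derivation:
Step 0 (initial): 2 infected
Step 1: +7 new -> 9 infected
Step 2: +5 new -> 14 infected
Step 3: +5 new -> 19 infected
Step 4: +3 new -> 22 infected
Step 5: +3 new -> 25 infected
Step 6: +2 new -> 27 infected
Step 7: +0 new -> 27 infected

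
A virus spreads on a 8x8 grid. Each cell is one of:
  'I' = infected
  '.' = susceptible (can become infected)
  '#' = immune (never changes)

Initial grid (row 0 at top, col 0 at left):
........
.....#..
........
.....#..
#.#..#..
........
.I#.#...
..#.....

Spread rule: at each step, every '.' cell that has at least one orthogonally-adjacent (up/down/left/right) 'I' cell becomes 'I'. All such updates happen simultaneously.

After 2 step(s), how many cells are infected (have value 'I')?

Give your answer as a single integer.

Answer: 8

Derivation:
Step 0 (initial): 1 infected
Step 1: +3 new -> 4 infected
Step 2: +4 new -> 8 infected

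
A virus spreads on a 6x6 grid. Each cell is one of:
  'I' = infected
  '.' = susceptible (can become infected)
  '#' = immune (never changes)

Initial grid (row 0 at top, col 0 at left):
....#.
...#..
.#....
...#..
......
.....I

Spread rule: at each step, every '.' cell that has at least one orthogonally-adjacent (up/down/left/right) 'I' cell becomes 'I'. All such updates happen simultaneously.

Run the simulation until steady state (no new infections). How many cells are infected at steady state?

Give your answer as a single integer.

Answer: 32

Derivation:
Step 0 (initial): 1 infected
Step 1: +2 new -> 3 infected
Step 2: +3 new -> 6 infected
Step 3: +4 new -> 10 infected
Step 4: +4 new -> 14 infected
Step 5: +6 new -> 20 infected
Step 6: +3 new -> 23 infected
Step 7: +2 new -> 25 infected
Step 8: +3 new -> 28 infected
Step 9: +3 new -> 31 infected
Step 10: +1 new -> 32 infected
Step 11: +0 new -> 32 infected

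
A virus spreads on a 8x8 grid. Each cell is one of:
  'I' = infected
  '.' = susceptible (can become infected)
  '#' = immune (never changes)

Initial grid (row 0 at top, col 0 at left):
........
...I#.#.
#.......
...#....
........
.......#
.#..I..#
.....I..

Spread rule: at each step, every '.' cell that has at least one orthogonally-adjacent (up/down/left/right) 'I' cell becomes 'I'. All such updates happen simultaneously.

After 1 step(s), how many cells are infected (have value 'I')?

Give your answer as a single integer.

Step 0 (initial): 3 infected
Step 1: +8 new -> 11 infected

Answer: 11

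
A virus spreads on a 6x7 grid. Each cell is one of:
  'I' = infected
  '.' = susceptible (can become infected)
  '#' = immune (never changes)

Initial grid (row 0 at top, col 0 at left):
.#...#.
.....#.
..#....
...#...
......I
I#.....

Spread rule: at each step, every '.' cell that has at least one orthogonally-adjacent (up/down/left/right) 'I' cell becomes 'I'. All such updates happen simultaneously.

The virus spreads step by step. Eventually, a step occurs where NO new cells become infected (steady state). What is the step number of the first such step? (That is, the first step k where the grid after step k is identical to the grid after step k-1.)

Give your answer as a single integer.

Answer: 8

Derivation:
Step 0 (initial): 2 infected
Step 1: +4 new -> 6 infected
Step 2: +6 new -> 12 infected
Step 3: +8 new -> 20 infected
Step 4: +7 new -> 27 infected
Step 5: +4 new -> 31 infected
Step 6: +3 new -> 34 infected
Step 7: +2 new -> 36 infected
Step 8: +0 new -> 36 infected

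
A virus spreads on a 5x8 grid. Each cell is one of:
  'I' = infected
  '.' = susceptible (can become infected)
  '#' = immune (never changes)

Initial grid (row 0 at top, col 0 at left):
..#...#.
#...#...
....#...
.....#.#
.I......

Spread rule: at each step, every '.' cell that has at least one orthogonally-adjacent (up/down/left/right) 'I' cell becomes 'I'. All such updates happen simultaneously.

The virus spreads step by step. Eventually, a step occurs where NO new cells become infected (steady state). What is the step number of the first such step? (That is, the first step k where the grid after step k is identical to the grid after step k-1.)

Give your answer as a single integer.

Step 0 (initial): 1 infected
Step 1: +3 new -> 4 infected
Step 2: +4 new -> 8 infected
Step 3: +5 new -> 13 infected
Step 4: +5 new -> 18 infected
Step 5: +3 new -> 21 infected
Step 6: +3 new -> 24 infected
Step 7: +2 new -> 26 infected
Step 8: +4 new -> 30 infected
Step 9: +2 new -> 32 infected
Step 10: +1 new -> 33 infected
Step 11: +0 new -> 33 infected

Answer: 11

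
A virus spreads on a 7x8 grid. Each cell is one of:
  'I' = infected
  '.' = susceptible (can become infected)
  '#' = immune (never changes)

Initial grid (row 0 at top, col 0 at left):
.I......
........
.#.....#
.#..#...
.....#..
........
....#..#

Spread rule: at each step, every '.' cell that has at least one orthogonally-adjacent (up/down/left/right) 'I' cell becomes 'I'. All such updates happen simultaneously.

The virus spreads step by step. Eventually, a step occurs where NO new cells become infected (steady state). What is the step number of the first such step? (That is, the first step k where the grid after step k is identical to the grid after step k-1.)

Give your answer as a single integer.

Step 0 (initial): 1 infected
Step 1: +3 new -> 4 infected
Step 2: +3 new -> 7 infected
Step 3: +4 new -> 11 infected
Step 4: +5 new -> 16 infected
Step 5: +6 new -> 22 infected
Step 6: +7 new -> 29 infected
Step 7: +8 new -> 37 infected
Step 8: +4 new -> 41 infected
Step 9: +3 new -> 44 infected
Step 10: +3 new -> 47 infected
Step 11: +2 new -> 49 infected
Step 12: +0 new -> 49 infected

Answer: 12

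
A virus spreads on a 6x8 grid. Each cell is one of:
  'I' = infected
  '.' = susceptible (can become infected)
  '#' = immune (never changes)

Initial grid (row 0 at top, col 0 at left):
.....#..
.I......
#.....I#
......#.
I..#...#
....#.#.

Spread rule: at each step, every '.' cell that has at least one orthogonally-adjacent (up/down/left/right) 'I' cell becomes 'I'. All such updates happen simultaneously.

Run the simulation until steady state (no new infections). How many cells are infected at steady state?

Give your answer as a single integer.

Step 0 (initial): 3 infected
Step 1: +9 new -> 12 infected
Step 2: +12 new -> 24 infected
Step 3: +8 new -> 32 infected
Step 4: +6 new -> 38 infected
Step 5: +0 new -> 38 infected

Answer: 38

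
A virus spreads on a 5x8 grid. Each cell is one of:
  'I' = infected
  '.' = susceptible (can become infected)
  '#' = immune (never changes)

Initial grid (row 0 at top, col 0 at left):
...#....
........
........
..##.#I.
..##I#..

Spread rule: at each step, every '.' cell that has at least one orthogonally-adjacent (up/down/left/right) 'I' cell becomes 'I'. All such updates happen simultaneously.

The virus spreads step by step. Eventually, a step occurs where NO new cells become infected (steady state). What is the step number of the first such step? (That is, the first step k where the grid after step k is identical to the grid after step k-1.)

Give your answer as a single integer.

Step 0 (initial): 2 infected
Step 1: +4 new -> 6 infected
Step 2: +5 new -> 11 infected
Step 3: +5 new -> 16 infected
Step 4: +5 new -> 21 infected
Step 5: +2 new -> 23 infected
Step 6: +4 new -> 27 infected
Step 7: +4 new -> 31 infected
Step 8: +2 new -> 33 infected
Step 9: +0 new -> 33 infected

Answer: 9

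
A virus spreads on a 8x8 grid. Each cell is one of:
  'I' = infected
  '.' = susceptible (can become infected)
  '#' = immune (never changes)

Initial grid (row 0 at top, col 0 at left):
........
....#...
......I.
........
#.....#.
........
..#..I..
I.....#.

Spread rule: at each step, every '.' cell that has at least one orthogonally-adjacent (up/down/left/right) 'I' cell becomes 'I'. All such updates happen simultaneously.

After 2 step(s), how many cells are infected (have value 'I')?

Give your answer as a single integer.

Answer: 28

Derivation:
Step 0 (initial): 3 infected
Step 1: +10 new -> 13 infected
Step 2: +15 new -> 28 infected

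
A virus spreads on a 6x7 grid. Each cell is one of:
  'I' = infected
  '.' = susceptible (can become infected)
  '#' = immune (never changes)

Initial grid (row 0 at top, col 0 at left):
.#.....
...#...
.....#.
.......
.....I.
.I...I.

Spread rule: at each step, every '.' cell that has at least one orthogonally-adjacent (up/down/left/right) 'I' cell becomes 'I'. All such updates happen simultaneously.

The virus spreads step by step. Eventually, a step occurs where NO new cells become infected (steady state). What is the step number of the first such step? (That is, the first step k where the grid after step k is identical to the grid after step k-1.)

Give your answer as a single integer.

Step 0 (initial): 3 infected
Step 1: +8 new -> 11 infected
Step 2: +7 new -> 18 infected
Step 3: +6 new -> 24 infected
Step 4: +6 new -> 30 infected
Step 5: +5 new -> 35 infected
Step 6: +4 new -> 39 infected
Step 7: +0 new -> 39 infected

Answer: 7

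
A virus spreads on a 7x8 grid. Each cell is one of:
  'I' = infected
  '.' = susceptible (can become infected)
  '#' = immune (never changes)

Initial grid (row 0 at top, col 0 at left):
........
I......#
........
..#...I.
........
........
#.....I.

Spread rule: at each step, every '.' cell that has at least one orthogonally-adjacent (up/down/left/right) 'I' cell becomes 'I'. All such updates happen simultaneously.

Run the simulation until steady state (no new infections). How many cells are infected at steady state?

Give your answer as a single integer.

Step 0 (initial): 3 infected
Step 1: +10 new -> 13 infected
Step 2: +13 new -> 26 infected
Step 3: +12 new -> 38 infected
Step 4: +10 new -> 48 infected
Step 5: +5 new -> 53 infected
Step 6: +0 new -> 53 infected

Answer: 53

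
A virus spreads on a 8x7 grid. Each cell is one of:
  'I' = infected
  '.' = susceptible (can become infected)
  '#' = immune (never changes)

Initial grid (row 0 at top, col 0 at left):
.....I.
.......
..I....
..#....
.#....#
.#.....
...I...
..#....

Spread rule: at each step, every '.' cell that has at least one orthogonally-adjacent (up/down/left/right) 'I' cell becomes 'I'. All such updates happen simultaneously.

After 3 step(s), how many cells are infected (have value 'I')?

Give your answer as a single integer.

Step 0 (initial): 3 infected
Step 1: +10 new -> 13 infected
Step 2: +17 new -> 30 infected
Step 3: +13 new -> 43 infected

Answer: 43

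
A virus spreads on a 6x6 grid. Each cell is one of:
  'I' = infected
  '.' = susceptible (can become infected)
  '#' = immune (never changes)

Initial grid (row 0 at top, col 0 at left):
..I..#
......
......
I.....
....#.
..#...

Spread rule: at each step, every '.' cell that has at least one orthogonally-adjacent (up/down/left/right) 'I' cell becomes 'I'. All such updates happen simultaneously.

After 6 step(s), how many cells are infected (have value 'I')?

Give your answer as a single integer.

Step 0 (initial): 2 infected
Step 1: +6 new -> 8 infected
Step 2: +10 new -> 18 infected
Step 3: +5 new -> 23 infected
Step 4: +4 new -> 27 infected
Step 5: +3 new -> 30 infected
Step 6: +2 new -> 32 infected

Answer: 32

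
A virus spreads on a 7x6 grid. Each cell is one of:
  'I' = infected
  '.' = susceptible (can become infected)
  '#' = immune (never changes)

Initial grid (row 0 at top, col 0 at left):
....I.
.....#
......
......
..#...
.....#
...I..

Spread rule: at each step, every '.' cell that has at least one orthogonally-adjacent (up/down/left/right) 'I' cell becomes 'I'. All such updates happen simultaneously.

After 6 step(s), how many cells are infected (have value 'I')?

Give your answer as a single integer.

Step 0 (initial): 2 infected
Step 1: +6 new -> 8 infected
Step 2: +8 new -> 16 infected
Step 3: +9 new -> 25 infected
Step 4: +8 new -> 33 infected
Step 5: +4 new -> 37 infected
Step 6: +2 new -> 39 infected

Answer: 39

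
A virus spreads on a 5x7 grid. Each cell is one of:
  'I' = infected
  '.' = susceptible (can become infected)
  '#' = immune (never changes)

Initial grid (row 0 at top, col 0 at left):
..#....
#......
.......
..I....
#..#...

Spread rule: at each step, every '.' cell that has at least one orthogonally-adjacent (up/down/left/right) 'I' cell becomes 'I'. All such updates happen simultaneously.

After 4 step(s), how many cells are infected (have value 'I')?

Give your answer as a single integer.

Answer: 23

Derivation:
Step 0 (initial): 1 infected
Step 1: +4 new -> 5 infected
Step 2: +6 new -> 11 infected
Step 3: +6 new -> 17 infected
Step 4: +6 new -> 23 infected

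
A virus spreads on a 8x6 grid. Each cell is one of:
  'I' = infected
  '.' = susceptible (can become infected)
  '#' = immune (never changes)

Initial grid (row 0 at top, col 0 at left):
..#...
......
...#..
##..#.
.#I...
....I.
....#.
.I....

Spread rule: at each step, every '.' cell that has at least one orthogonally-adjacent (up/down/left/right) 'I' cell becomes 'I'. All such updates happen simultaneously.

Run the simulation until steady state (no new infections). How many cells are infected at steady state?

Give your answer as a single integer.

Answer: 41

Derivation:
Step 0 (initial): 3 infected
Step 1: +9 new -> 12 infected
Step 2: +9 new -> 21 infected
Step 3: +6 new -> 27 infected
Step 4: +5 new -> 32 infected
Step 5: +6 new -> 38 infected
Step 6: +3 new -> 41 infected
Step 7: +0 new -> 41 infected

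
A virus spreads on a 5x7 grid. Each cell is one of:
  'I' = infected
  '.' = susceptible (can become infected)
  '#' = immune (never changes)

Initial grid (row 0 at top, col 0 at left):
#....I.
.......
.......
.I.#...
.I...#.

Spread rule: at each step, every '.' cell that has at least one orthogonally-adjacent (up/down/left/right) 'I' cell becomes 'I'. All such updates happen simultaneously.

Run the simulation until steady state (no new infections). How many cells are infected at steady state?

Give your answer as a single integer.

Answer: 32

Derivation:
Step 0 (initial): 3 infected
Step 1: +8 new -> 11 infected
Step 2: +8 new -> 19 infected
Step 3: +10 new -> 29 infected
Step 4: +2 new -> 31 infected
Step 5: +1 new -> 32 infected
Step 6: +0 new -> 32 infected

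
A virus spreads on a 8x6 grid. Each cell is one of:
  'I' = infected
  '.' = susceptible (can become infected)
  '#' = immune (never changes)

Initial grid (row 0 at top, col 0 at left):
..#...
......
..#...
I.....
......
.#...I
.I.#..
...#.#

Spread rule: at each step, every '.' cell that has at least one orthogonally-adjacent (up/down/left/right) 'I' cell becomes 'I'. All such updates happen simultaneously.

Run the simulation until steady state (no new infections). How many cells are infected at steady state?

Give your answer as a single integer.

Step 0 (initial): 3 infected
Step 1: +9 new -> 12 infected
Step 2: +12 new -> 24 infected
Step 3: +8 new -> 32 infected
Step 4: +5 new -> 37 infected
Step 5: +3 new -> 40 infected
Step 6: +2 new -> 42 infected
Step 7: +0 new -> 42 infected

Answer: 42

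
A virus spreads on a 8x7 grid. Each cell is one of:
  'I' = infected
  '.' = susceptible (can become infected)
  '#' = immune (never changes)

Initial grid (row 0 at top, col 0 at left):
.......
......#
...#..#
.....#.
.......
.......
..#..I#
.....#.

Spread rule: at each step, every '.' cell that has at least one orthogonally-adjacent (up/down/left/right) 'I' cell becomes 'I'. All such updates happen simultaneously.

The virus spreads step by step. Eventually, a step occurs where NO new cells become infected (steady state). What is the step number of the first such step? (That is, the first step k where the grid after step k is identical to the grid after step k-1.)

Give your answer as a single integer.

Step 0 (initial): 1 infected
Step 1: +2 new -> 3 infected
Step 2: +5 new -> 8 infected
Step 3: +4 new -> 12 infected
Step 4: +5 new -> 17 infected
Step 5: +5 new -> 22 infected
Step 6: +7 new -> 29 infected
Step 7: +7 new -> 36 infected
Step 8: +5 new -> 41 infected
Step 9: +4 new -> 45 infected
Step 10: +2 new -> 47 infected
Step 11: +1 new -> 48 infected
Step 12: +0 new -> 48 infected

Answer: 12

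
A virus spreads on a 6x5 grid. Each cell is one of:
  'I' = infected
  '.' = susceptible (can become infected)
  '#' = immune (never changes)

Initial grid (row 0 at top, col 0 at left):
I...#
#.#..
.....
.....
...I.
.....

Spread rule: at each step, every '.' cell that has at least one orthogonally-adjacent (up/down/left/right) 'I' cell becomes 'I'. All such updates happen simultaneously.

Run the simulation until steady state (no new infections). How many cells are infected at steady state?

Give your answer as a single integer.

Answer: 27

Derivation:
Step 0 (initial): 2 infected
Step 1: +5 new -> 7 infected
Step 2: +8 new -> 15 infected
Step 3: +8 new -> 23 infected
Step 4: +4 new -> 27 infected
Step 5: +0 new -> 27 infected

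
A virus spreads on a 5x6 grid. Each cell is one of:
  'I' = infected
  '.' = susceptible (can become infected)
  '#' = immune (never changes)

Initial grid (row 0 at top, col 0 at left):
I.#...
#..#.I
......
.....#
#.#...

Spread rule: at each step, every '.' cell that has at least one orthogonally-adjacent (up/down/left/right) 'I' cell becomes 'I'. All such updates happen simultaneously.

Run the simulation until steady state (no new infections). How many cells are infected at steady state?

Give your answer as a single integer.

Step 0 (initial): 2 infected
Step 1: +4 new -> 6 infected
Step 2: +3 new -> 9 infected
Step 3: +5 new -> 14 infected
Step 4: +5 new -> 19 infected
Step 5: +5 new -> 24 infected
Step 6: +0 new -> 24 infected

Answer: 24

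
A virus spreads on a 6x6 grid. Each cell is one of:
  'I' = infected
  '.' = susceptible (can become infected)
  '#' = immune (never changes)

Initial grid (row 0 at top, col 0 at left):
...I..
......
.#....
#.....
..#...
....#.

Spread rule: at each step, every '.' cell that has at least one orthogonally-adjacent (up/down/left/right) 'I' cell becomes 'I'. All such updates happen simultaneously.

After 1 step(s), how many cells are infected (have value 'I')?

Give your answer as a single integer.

Step 0 (initial): 1 infected
Step 1: +3 new -> 4 infected

Answer: 4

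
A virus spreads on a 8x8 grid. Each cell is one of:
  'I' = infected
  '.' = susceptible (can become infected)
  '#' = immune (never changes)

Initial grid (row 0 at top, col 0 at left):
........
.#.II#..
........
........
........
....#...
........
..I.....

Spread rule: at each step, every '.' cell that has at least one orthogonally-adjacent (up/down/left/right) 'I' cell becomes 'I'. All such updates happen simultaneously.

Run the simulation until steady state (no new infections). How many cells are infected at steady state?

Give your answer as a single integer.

Answer: 61

Derivation:
Step 0 (initial): 3 infected
Step 1: +8 new -> 11 infected
Step 2: +11 new -> 22 infected
Step 3: +14 new -> 36 infected
Step 4: +12 new -> 48 infected
Step 5: +9 new -> 57 infected
Step 6: +3 new -> 60 infected
Step 7: +1 new -> 61 infected
Step 8: +0 new -> 61 infected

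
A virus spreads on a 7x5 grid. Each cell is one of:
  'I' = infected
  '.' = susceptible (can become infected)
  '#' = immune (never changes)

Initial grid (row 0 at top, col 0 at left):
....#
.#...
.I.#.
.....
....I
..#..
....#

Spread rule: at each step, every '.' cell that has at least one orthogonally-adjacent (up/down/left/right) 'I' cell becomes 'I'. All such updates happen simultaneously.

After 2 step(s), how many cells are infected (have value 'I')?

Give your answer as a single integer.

Step 0 (initial): 2 infected
Step 1: +6 new -> 8 infected
Step 2: +9 new -> 17 infected

Answer: 17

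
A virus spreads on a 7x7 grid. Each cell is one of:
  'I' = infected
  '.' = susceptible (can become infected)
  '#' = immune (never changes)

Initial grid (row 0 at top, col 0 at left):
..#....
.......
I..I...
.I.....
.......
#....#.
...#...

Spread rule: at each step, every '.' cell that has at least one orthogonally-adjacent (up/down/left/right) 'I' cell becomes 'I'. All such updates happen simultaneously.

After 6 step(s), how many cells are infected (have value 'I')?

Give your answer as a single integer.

Step 0 (initial): 3 infected
Step 1: +9 new -> 12 infected
Step 2: +11 new -> 23 infected
Step 3: +9 new -> 32 infected
Step 4: +7 new -> 39 infected
Step 5: +3 new -> 42 infected
Step 6: +2 new -> 44 infected

Answer: 44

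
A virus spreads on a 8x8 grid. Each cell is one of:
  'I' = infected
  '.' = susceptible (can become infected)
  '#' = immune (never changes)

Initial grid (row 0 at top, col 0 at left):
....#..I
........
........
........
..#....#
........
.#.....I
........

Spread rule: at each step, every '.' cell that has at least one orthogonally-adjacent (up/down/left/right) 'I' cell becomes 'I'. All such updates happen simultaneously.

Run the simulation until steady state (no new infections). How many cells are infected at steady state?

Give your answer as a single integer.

Answer: 60

Derivation:
Step 0 (initial): 2 infected
Step 1: +5 new -> 7 infected
Step 2: +6 new -> 13 infected
Step 3: +7 new -> 20 infected
Step 4: +7 new -> 27 infected
Step 5: +7 new -> 34 infected
Step 6: +7 new -> 41 infected
Step 7: +6 new -> 47 infected
Step 8: +7 new -> 54 infected
Step 9: +5 new -> 59 infected
Step 10: +1 new -> 60 infected
Step 11: +0 new -> 60 infected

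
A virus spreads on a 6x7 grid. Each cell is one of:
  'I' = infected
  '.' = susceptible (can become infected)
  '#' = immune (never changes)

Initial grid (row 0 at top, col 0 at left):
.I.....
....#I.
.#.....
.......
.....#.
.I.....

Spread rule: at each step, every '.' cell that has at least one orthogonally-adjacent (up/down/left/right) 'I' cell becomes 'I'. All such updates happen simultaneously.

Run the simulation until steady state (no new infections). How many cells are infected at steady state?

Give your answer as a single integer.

Step 0 (initial): 3 infected
Step 1: +9 new -> 12 infected
Step 2: +12 new -> 24 infected
Step 3: +10 new -> 34 infected
Step 4: +4 new -> 38 infected
Step 5: +1 new -> 39 infected
Step 6: +0 new -> 39 infected

Answer: 39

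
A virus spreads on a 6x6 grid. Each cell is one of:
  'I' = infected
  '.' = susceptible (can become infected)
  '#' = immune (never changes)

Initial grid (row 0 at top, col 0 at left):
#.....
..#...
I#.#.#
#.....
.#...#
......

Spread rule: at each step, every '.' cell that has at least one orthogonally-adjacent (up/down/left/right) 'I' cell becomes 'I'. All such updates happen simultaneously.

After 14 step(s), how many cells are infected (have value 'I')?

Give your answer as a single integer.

Answer: 26

Derivation:
Step 0 (initial): 1 infected
Step 1: +1 new -> 2 infected
Step 2: +1 new -> 3 infected
Step 3: +1 new -> 4 infected
Step 4: +1 new -> 5 infected
Step 5: +1 new -> 6 infected
Step 6: +2 new -> 8 infected
Step 7: +2 new -> 10 infected
Step 8: +2 new -> 12 infected
Step 9: +1 new -> 13 infected
Step 10: +3 new -> 16 infected
Step 11: +3 new -> 19 infected
Step 12: +5 new -> 24 infected
Step 13: +1 new -> 25 infected
Step 14: +1 new -> 26 infected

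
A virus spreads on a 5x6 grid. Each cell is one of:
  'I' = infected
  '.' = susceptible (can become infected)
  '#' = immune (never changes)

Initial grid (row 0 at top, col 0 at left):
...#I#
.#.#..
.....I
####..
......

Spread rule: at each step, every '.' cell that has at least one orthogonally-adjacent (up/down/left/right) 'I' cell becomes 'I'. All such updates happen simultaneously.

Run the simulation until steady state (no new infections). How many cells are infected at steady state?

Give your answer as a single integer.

Answer: 22

Derivation:
Step 0 (initial): 2 infected
Step 1: +4 new -> 6 infected
Step 2: +3 new -> 9 infected
Step 3: +2 new -> 11 infected
Step 4: +3 new -> 14 infected
Step 5: +3 new -> 17 infected
Step 6: +3 new -> 20 infected
Step 7: +2 new -> 22 infected
Step 8: +0 new -> 22 infected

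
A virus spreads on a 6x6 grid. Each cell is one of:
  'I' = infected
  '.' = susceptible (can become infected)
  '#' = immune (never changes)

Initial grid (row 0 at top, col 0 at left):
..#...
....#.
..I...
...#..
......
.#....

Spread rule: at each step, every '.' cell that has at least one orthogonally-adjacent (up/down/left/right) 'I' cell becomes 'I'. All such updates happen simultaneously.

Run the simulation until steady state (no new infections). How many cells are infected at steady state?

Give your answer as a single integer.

Answer: 32

Derivation:
Step 0 (initial): 1 infected
Step 1: +4 new -> 5 infected
Step 2: +6 new -> 11 infected
Step 3: +9 new -> 20 infected
Step 4: +7 new -> 27 infected
Step 5: +4 new -> 31 infected
Step 6: +1 new -> 32 infected
Step 7: +0 new -> 32 infected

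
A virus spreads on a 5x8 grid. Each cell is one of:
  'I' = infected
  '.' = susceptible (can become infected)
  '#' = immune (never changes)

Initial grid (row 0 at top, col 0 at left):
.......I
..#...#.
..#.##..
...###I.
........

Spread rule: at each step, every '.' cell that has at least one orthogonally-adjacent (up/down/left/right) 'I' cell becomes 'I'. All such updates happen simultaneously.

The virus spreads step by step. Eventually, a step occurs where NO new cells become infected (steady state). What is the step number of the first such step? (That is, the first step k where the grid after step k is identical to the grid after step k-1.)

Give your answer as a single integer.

Step 0 (initial): 2 infected
Step 1: +5 new -> 7 infected
Step 2: +4 new -> 11 infected
Step 3: +3 new -> 14 infected
Step 4: +3 new -> 17 infected
Step 5: +3 new -> 20 infected
Step 6: +4 new -> 24 infected
Step 7: +4 new -> 28 infected
Step 8: +3 new -> 31 infected
Step 9: +1 new -> 32 infected
Step 10: +0 new -> 32 infected

Answer: 10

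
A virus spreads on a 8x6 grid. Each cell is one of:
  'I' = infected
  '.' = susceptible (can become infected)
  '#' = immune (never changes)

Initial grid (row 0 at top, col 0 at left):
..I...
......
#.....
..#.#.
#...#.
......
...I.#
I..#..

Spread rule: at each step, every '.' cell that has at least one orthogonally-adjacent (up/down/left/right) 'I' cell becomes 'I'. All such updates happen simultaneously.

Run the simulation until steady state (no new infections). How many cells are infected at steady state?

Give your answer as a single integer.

Answer: 41

Derivation:
Step 0 (initial): 3 infected
Step 1: +8 new -> 11 infected
Step 2: +12 new -> 23 infected
Step 3: +10 new -> 33 infected
Step 4: +5 new -> 38 infected
Step 5: +3 new -> 41 infected
Step 6: +0 new -> 41 infected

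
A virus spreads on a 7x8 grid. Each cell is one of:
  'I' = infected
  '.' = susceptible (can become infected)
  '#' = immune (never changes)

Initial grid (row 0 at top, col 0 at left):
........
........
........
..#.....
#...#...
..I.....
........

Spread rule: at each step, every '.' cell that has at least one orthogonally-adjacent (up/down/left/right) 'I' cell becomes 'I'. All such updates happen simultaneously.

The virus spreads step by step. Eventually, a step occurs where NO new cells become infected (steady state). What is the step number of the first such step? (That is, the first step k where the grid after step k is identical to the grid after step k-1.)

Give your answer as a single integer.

Answer: 11

Derivation:
Step 0 (initial): 1 infected
Step 1: +4 new -> 5 infected
Step 2: +6 new -> 11 infected
Step 3: +5 new -> 16 infected
Step 4: +7 new -> 23 infected
Step 5: +9 new -> 32 infected
Step 6: +9 new -> 41 infected
Step 7: +6 new -> 47 infected
Step 8: +3 new -> 50 infected
Step 9: +2 new -> 52 infected
Step 10: +1 new -> 53 infected
Step 11: +0 new -> 53 infected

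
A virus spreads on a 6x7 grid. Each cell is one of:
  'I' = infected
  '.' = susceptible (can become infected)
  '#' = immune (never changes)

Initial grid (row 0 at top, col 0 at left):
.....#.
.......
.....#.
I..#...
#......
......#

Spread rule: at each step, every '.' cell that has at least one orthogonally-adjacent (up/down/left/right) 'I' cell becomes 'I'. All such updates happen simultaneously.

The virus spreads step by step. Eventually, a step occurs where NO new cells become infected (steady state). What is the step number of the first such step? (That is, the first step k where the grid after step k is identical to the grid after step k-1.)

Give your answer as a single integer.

Step 0 (initial): 1 infected
Step 1: +2 new -> 3 infected
Step 2: +4 new -> 7 infected
Step 3: +5 new -> 12 infected
Step 4: +6 new -> 18 infected
Step 5: +5 new -> 23 infected
Step 6: +5 new -> 28 infected
Step 7: +5 new -> 33 infected
Step 8: +2 new -> 35 infected
Step 9: +2 new -> 37 infected
Step 10: +0 new -> 37 infected

Answer: 10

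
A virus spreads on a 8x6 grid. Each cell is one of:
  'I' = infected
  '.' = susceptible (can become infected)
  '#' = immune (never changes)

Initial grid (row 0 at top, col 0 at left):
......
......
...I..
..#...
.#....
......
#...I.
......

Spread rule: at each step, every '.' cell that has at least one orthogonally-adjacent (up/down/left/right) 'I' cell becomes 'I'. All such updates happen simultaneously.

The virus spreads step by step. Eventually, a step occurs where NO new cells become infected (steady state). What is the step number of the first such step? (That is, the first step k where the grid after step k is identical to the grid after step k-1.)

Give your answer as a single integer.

Answer: 6

Derivation:
Step 0 (initial): 2 infected
Step 1: +8 new -> 10 infected
Step 2: +13 new -> 23 infected
Step 3: +12 new -> 35 infected
Step 4: +6 new -> 41 infected
Step 5: +4 new -> 45 infected
Step 6: +0 new -> 45 infected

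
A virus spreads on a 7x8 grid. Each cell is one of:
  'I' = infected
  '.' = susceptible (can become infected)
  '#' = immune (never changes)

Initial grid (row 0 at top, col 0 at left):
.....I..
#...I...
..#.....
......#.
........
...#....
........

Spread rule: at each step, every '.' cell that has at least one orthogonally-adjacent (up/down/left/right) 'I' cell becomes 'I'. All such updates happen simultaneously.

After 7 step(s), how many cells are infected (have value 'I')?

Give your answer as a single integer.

Step 0 (initial): 2 infected
Step 1: +5 new -> 7 infected
Step 2: +7 new -> 14 infected
Step 3: +7 new -> 21 infected
Step 4: +7 new -> 28 infected
Step 5: +8 new -> 36 infected
Step 6: +7 new -> 43 infected
Step 7: +5 new -> 48 infected

Answer: 48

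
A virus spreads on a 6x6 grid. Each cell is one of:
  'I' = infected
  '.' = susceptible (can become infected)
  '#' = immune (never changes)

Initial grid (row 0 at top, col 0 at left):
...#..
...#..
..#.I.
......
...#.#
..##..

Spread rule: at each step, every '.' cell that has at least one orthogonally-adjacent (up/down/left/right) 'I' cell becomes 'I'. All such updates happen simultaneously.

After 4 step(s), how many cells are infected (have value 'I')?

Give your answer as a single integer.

Answer: 16

Derivation:
Step 0 (initial): 1 infected
Step 1: +4 new -> 5 infected
Step 2: +5 new -> 10 infected
Step 3: +3 new -> 13 infected
Step 4: +3 new -> 16 infected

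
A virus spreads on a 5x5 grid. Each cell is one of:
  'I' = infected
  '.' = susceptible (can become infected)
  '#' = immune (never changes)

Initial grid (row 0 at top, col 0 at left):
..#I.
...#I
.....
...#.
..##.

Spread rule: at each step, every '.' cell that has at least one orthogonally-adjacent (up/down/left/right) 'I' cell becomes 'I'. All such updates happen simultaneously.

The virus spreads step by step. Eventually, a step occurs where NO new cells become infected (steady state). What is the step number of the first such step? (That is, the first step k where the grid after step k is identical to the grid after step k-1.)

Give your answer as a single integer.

Step 0 (initial): 2 infected
Step 1: +2 new -> 4 infected
Step 2: +2 new -> 6 infected
Step 3: +2 new -> 8 infected
Step 4: +3 new -> 11 infected
Step 5: +3 new -> 14 infected
Step 6: +4 new -> 18 infected
Step 7: +2 new -> 20 infected
Step 8: +0 new -> 20 infected

Answer: 8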